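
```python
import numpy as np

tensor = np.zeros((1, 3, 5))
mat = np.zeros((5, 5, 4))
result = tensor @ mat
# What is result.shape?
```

(5, 3, 4)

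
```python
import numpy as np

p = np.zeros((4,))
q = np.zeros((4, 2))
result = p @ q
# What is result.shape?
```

(2,)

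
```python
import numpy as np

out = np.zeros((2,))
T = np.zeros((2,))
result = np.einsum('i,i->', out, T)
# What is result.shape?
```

()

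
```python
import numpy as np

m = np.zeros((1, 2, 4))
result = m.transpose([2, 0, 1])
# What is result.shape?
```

(4, 1, 2)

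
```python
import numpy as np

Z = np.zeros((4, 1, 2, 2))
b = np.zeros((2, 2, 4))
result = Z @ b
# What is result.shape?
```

(4, 2, 2, 4)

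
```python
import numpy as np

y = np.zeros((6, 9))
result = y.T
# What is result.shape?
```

(9, 6)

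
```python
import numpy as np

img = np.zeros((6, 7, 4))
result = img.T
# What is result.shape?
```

(4, 7, 6)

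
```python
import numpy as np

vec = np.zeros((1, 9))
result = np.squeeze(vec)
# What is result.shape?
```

(9,)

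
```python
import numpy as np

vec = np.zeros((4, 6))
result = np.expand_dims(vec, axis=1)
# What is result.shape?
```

(4, 1, 6)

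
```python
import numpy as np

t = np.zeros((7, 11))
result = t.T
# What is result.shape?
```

(11, 7)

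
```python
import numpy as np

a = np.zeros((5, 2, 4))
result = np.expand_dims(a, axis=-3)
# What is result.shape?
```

(5, 1, 2, 4)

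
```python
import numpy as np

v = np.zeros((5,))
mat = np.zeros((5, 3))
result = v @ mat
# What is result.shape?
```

(3,)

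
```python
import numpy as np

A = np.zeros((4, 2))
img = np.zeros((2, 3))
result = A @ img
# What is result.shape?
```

(4, 3)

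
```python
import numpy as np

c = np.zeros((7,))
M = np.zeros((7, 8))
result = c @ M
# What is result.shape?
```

(8,)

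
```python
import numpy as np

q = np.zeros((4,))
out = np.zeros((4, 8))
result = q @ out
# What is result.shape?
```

(8,)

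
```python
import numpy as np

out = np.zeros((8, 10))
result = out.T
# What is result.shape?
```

(10, 8)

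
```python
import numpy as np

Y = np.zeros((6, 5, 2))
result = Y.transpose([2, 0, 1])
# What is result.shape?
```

(2, 6, 5)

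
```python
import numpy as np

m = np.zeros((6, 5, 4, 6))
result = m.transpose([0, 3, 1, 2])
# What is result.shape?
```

(6, 6, 5, 4)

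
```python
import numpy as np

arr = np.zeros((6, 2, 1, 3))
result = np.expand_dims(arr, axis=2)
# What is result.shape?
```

(6, 2, 1, 1, 3)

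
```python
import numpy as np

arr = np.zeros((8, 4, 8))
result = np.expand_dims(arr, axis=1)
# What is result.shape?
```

(8, 1, 4, 8)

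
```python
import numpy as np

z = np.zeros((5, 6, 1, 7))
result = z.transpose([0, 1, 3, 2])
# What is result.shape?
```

(5, 6, 7, 1)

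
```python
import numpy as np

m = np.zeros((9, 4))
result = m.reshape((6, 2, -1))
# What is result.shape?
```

(6, 2, 3)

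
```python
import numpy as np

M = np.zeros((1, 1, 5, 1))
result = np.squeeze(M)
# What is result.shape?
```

(5,)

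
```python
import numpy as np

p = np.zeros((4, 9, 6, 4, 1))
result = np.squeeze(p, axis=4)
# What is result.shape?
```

(4, 9, 6, 4)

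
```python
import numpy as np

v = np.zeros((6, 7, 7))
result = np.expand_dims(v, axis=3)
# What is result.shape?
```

(6, 7, 7, 1)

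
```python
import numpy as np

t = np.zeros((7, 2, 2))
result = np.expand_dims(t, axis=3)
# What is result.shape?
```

(7, 2, 2, 1)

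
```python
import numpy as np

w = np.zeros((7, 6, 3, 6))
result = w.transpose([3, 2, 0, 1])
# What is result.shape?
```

(6, 3, 7, 6)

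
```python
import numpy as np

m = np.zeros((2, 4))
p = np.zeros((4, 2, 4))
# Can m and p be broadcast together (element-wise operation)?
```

Yes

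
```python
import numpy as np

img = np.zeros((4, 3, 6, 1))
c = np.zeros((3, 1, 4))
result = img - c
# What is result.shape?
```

(4, 3, 6, 4)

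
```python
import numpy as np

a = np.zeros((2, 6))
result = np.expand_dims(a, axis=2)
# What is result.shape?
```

(2, 6, 1)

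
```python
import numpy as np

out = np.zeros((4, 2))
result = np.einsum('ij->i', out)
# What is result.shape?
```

(4,)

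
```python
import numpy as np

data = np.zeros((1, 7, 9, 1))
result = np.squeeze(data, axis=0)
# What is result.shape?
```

(7, 9, 1)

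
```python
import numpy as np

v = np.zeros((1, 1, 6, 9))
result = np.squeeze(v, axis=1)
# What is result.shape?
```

(1, 6, 9)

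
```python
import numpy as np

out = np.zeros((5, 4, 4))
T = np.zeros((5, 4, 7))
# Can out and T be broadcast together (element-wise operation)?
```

No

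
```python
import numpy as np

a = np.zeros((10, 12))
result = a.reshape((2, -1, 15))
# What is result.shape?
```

(2, 4, 15)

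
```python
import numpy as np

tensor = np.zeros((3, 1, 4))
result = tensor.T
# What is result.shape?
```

(4, 1, 3)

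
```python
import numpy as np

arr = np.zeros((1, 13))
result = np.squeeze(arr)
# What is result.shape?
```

(13,)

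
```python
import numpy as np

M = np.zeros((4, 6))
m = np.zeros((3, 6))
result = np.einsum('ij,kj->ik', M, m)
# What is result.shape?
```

(4, 3)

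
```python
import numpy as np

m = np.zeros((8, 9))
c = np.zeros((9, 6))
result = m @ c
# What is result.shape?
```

(8, 6)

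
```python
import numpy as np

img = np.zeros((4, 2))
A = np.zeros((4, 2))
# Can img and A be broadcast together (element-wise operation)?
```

Yes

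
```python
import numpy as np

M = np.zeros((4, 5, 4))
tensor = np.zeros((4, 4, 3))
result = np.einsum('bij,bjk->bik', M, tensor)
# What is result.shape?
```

(4, 5, 3)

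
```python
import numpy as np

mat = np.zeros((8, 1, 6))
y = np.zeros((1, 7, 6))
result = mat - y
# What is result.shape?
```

(8, 7, 6)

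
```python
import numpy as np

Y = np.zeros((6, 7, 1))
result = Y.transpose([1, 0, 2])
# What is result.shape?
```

(7, 6, 1)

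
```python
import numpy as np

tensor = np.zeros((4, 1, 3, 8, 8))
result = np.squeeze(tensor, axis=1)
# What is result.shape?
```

(4, 3, 8, 8)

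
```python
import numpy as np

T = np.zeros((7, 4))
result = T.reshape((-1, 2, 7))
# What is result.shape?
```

(2, 2, 7)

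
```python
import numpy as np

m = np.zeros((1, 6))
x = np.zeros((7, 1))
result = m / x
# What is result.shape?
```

(7, 6)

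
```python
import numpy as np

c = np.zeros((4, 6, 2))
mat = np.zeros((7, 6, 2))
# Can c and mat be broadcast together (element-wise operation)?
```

No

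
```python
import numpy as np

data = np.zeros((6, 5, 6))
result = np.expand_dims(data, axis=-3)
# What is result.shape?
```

(6, 1, 5, 6)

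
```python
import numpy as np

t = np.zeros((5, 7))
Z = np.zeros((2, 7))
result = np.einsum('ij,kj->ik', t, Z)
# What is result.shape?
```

(5, 2)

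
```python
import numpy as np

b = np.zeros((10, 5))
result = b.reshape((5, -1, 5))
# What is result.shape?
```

(5, 2, 5)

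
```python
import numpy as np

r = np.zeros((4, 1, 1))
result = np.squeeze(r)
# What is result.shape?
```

(4,)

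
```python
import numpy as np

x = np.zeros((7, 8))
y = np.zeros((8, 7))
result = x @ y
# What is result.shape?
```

(7, 7)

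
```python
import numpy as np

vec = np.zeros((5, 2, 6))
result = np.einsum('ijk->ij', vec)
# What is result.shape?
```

(5, 2)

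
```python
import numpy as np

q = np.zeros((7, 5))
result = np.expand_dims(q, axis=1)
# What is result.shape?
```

(7, 1, 5)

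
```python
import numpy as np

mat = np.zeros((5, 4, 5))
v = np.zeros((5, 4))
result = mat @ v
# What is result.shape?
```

(5, 4, 4)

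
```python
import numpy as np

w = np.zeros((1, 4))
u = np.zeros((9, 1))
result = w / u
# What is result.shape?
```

(9, 4)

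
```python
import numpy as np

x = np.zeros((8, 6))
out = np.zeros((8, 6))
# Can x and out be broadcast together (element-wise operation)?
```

Yes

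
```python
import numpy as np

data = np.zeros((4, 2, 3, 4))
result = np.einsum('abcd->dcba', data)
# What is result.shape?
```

(4, 3, 2, 4)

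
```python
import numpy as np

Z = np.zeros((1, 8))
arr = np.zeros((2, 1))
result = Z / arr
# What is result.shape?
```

(2, 8)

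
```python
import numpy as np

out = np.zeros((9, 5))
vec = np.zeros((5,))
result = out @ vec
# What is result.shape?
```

(9,)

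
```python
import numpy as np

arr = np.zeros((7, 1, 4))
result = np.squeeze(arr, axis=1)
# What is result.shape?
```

(7, 4)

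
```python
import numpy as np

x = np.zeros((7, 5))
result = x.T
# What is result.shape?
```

(5, 7)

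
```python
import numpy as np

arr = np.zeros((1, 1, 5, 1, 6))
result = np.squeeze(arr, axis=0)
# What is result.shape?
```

(1, 5, 1, 6)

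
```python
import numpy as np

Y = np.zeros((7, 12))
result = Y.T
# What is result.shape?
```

(12, 7)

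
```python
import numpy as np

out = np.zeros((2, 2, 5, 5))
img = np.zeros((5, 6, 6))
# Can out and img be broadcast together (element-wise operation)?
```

No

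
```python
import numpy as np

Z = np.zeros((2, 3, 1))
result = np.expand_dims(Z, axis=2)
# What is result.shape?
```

(2, 3, 1, 1)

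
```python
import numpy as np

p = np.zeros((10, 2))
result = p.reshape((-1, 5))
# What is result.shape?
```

(4, 5)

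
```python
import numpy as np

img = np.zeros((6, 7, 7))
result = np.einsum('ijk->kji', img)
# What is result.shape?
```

(7, 7, 6)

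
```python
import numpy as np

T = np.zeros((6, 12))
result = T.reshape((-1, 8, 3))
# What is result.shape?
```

(3, 8, 3)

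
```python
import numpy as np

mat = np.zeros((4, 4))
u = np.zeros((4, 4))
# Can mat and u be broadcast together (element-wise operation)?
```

Yes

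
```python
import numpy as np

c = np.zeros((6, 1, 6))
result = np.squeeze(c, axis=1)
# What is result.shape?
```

(6, 6)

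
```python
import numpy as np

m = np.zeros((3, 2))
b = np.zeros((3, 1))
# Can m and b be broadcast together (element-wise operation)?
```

Yes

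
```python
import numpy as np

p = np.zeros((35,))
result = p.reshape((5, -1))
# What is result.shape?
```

(5, 7)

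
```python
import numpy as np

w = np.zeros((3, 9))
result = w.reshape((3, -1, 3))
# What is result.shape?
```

(3, 3, 3)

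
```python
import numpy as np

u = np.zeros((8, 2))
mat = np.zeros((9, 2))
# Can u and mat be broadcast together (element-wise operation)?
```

No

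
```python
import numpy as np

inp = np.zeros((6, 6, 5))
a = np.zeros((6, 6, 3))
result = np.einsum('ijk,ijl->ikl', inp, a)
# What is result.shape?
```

(6, 5, 3)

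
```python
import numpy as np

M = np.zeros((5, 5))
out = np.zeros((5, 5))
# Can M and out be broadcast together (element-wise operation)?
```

Yes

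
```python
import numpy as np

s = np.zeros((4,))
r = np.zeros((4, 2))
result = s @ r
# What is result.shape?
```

(2,)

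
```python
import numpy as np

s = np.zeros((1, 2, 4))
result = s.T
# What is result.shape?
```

(4, 2, 1)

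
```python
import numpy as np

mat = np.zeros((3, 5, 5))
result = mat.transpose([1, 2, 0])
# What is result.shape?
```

(5, 5, 3)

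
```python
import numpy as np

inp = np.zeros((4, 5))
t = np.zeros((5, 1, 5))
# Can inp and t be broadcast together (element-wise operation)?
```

Yes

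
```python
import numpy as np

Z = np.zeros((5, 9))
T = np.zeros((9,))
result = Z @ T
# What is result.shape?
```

(5,)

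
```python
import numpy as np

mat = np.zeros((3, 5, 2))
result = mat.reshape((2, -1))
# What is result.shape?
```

(2, 15)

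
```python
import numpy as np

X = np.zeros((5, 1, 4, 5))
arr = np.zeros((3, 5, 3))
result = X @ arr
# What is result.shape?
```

(5, 3, 4, 3)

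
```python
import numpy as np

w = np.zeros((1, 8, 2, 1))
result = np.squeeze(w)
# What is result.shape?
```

(8, 2)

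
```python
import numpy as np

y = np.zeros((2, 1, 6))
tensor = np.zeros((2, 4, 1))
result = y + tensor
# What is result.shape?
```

(2, 4, 6)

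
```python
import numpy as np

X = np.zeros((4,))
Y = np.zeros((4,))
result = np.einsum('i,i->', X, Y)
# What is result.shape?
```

()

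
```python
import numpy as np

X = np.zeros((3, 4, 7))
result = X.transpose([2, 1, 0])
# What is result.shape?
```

(7, 4, 3)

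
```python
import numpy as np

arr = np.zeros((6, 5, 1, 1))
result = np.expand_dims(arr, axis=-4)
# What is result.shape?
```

(6, 1, 5, 1, 1)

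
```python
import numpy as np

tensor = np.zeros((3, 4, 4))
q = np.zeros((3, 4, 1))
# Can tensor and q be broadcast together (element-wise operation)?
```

Yes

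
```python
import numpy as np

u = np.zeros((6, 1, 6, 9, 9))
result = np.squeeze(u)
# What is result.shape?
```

(6, 6, 9, 9)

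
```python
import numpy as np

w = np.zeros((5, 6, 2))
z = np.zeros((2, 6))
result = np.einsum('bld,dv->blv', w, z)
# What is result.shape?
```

(5, 6, 6)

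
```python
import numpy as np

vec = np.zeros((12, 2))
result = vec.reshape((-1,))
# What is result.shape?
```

(24,)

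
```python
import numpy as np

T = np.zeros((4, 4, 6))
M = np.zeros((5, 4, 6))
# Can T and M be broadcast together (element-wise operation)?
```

No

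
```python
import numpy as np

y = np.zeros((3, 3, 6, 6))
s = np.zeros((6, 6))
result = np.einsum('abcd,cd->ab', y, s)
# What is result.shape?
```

(3, 3)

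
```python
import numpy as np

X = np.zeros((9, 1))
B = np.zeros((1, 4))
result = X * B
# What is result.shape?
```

(9, 4)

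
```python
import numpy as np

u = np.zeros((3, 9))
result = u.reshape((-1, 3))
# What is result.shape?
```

(9, 3)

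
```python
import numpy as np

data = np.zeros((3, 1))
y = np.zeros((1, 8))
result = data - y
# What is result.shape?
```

(3, 8)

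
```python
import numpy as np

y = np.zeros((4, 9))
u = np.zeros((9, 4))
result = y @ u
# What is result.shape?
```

(4, 4)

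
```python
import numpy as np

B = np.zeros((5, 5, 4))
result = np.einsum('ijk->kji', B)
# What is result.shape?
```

(4, 5, 5)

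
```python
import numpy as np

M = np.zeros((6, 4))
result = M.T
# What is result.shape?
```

(4, 6)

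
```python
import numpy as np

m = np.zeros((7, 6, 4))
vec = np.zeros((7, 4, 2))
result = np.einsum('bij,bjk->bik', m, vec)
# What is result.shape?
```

(7, 6, 2)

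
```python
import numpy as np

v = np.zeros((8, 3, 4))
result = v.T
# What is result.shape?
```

(4, 3, 8)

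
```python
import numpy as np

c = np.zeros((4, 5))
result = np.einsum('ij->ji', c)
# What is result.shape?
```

(5, 4)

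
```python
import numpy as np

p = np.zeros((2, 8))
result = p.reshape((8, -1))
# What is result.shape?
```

(8, 2)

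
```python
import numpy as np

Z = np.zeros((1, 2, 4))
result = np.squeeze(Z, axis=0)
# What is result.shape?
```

(2, 4)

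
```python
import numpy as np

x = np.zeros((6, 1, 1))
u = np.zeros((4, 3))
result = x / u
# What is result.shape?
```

(6, 4, 3)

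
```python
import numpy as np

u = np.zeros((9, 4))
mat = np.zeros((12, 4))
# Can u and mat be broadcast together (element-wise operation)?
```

No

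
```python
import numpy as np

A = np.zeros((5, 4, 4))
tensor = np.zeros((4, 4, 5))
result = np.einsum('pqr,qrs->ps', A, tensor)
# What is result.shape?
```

(5, 5)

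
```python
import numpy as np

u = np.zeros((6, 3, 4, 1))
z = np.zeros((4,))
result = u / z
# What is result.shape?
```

(6, 3, 4, 4)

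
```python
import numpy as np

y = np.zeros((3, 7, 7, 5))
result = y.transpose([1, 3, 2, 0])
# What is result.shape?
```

(7, 5, 7, 3)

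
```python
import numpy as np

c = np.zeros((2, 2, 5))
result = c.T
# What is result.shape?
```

(5, 2, 2)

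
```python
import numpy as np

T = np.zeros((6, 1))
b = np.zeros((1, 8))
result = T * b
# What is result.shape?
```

(6, 8)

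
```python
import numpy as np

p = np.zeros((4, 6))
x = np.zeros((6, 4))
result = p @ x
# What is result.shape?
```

(4, 4)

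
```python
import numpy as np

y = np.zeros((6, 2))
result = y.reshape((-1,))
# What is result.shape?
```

(12,)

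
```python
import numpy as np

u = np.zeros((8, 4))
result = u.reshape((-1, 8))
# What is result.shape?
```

(4, 8)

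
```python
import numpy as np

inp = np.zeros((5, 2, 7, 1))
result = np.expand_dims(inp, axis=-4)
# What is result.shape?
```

(5, 1, 2, 7, 1)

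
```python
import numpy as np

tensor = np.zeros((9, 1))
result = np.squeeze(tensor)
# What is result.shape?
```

(9,)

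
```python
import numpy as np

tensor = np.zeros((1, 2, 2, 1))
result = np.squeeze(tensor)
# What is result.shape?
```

(2, 2)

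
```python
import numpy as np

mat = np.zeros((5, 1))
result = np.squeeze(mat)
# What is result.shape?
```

(5,)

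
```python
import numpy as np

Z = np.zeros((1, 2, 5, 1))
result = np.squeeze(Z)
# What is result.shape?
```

(2, 5)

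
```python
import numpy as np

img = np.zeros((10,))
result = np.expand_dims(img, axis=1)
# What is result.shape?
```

(10, 1)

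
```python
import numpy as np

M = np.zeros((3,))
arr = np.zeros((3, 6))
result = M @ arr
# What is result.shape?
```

(6,)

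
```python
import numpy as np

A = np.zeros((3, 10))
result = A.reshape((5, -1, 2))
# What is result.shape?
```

(5, 3, 2)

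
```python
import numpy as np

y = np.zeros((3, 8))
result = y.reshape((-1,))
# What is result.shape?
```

(24,)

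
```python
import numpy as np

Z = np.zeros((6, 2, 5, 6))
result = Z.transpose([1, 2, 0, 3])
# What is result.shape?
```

(2, 5, 6, 6)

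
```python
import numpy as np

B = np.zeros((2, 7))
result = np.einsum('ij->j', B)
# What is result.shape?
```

(7,)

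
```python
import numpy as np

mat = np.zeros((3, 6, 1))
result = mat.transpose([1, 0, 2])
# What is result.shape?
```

(6, 3, 1)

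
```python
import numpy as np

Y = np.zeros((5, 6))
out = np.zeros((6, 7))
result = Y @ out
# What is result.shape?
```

(5, 7)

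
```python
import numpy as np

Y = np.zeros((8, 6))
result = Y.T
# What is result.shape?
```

(6, 8)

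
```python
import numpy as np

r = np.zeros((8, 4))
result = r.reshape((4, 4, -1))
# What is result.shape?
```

(4, 4, 2)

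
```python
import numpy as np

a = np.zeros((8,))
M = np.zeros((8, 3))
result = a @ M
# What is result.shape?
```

(3,)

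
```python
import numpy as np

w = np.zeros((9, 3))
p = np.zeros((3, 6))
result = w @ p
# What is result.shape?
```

(9, 6)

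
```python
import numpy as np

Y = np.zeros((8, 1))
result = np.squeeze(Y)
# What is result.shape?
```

(8,)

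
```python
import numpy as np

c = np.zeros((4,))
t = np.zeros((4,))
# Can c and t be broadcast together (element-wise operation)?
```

Yes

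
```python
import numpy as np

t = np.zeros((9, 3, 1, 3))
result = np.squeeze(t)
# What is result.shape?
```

(9, 3, 3)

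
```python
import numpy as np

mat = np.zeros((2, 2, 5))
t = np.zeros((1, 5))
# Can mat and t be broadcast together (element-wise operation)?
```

Yes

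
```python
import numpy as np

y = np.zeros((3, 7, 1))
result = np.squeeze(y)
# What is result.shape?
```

(3, 7)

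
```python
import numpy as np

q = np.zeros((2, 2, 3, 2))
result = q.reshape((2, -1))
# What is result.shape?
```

(2, 12)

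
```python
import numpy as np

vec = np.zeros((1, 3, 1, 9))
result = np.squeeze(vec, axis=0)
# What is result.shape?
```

(3, 1, 9)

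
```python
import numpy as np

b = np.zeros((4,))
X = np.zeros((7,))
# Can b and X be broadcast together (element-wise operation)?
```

No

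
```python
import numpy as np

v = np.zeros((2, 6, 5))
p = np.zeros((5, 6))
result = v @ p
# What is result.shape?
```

(2, 6, 6)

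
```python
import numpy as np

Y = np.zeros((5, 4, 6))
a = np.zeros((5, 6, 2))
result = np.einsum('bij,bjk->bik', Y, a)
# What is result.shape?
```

(5, 4, 2)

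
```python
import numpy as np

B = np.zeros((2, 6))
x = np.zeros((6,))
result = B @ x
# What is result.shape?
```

(2,)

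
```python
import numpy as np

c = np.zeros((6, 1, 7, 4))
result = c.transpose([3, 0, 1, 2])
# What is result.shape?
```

(4, 6, 1, 7)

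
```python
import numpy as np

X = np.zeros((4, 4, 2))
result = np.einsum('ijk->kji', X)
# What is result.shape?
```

(2, 4, 4)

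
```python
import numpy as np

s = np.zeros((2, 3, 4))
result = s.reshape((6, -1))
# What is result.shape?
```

(6, 4)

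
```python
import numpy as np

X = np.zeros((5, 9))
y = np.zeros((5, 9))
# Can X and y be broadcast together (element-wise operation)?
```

Yes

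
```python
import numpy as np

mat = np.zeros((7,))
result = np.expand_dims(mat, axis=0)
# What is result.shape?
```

(1, 7)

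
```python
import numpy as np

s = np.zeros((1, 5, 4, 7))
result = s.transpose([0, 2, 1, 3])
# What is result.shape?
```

(1, 4, 5, 7)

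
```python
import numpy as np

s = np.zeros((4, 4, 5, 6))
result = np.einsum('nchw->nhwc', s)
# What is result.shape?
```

(4, 5, 6, 4)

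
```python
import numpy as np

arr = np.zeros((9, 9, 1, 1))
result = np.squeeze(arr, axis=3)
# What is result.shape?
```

(9, 9, 1)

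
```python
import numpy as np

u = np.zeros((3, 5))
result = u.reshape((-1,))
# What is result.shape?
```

(15,)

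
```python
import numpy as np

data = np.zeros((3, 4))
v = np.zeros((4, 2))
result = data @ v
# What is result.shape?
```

(3, 2)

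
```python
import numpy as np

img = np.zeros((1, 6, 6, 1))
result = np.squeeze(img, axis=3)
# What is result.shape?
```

(1, 6, 6)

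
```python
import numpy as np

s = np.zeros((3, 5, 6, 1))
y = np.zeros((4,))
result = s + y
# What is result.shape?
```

(3, 5, 6, 4)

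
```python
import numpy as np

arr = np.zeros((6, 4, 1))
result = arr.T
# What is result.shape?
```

(1, 4, 6)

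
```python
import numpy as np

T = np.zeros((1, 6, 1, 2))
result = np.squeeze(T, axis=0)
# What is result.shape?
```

(6, 1, 2)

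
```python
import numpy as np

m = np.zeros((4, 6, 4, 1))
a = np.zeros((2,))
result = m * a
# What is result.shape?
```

(4, 6, 4, 2)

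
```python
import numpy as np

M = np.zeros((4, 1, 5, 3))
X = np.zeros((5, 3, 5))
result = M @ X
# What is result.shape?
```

(4, 5, 5, 5)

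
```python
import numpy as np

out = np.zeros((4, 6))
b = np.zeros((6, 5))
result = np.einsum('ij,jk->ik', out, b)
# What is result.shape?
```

(4, 5)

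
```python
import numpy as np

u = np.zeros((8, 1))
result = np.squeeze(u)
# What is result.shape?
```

(8,)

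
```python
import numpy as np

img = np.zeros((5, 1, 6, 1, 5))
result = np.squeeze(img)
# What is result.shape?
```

(5, 6, 5)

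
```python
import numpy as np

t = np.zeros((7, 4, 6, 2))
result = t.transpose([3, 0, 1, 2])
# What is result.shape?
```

(2, 7, 4, 6)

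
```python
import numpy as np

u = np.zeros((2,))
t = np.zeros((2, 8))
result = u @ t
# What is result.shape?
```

(8,)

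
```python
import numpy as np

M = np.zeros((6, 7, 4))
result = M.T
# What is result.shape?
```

(4, 7, 6)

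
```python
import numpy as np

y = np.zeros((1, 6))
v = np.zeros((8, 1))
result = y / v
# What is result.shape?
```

(8, 6)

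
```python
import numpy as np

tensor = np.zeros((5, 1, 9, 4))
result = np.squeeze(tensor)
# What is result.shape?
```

(5, 9, 4)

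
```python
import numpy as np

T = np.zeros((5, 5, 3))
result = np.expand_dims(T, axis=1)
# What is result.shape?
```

(5, 1, 5, 3)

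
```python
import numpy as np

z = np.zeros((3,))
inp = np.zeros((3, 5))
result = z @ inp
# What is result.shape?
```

(5,)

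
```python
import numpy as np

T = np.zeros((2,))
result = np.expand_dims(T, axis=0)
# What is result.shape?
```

(1, 2)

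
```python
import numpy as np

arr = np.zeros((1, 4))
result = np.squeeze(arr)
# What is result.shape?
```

(4,)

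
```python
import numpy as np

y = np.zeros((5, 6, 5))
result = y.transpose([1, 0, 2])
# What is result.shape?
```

(6, 5, 5)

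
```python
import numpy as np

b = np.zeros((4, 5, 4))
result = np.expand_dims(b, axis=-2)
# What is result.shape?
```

(4, 5, 1, 4)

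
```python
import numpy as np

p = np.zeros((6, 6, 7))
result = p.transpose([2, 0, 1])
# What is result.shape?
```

(7, 6, 6)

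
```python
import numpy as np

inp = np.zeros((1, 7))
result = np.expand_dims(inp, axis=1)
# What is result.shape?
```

(1, 1, 7)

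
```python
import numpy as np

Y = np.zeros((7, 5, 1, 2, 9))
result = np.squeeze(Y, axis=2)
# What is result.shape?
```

(7, 5, 2, 9)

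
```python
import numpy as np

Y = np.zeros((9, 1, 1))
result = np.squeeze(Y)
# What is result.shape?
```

(9,)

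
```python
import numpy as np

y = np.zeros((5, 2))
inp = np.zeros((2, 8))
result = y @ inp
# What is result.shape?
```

(5, 8)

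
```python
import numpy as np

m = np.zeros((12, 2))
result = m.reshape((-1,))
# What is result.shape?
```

(24,)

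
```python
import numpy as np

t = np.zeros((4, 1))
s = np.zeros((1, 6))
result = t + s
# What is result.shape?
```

(4, 6)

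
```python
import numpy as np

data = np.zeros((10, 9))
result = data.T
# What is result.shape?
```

(9, 10)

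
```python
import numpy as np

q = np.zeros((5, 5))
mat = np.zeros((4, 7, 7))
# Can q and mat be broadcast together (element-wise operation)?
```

No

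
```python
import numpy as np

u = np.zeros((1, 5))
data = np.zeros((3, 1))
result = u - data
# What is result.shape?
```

(3, 5)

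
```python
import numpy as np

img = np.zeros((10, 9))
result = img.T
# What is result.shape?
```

(9, 10)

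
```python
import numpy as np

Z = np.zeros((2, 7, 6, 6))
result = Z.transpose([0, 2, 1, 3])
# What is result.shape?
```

(2, 6, 7, 6)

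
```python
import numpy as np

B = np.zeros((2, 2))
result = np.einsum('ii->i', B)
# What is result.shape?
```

(2,)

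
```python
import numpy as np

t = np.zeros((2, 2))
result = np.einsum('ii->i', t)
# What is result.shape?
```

(2,)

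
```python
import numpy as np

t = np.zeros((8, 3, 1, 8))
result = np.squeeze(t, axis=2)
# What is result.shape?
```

(8, 3, 8)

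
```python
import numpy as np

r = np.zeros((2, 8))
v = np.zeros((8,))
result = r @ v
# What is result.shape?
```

(2,)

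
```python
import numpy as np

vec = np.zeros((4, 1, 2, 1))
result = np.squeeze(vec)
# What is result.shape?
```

(4, 2)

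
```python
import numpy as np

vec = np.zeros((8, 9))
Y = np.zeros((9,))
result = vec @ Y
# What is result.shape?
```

(8,)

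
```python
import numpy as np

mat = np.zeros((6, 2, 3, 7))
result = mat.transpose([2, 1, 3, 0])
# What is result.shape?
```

(3, 2, 7, 6)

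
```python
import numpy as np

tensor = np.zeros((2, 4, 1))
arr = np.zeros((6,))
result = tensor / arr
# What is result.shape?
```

(2, 4, 6)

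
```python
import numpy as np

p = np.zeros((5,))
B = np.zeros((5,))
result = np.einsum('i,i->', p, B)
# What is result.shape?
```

()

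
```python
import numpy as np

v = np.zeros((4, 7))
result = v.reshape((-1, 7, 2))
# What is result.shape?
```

(2, 7, 2)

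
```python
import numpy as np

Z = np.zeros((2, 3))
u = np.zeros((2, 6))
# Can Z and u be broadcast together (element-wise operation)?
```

No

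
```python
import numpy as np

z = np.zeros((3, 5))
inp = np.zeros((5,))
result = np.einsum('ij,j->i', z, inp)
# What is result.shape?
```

(3,)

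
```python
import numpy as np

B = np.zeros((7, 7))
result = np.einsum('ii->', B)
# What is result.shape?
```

()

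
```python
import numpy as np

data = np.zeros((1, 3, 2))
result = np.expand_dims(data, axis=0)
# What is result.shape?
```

(1, 1, 3, 2)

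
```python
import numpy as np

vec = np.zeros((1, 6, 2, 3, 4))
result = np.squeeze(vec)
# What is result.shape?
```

(6, 2, 3, 4)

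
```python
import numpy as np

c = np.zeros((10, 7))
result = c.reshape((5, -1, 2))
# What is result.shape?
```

(5, 7, 2)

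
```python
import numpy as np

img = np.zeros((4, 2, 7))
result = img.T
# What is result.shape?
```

(7, 2, 4)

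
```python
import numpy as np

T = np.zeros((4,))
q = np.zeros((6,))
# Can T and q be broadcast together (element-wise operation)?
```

No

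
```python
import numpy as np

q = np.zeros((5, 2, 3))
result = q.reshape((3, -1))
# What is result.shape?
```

(3, 10)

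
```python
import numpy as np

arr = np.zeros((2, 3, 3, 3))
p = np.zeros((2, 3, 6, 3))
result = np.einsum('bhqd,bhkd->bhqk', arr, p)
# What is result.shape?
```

(2, 3, 3, 6)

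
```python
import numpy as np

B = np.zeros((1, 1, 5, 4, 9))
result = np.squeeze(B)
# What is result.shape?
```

(5, 4, 9)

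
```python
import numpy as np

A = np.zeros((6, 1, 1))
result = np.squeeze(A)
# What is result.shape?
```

(6,)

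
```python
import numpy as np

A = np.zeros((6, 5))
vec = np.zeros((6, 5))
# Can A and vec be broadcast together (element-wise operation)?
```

Yes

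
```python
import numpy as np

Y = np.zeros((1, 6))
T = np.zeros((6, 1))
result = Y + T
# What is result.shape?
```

(6, 6)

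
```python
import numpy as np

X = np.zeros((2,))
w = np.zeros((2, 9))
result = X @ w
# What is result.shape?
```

(9,)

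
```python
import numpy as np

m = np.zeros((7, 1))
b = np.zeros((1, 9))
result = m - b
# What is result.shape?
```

(7, 9)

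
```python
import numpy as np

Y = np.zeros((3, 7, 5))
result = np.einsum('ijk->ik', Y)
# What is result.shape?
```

(3, 5)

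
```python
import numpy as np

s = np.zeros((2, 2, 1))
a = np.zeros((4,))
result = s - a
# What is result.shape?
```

(2, 2, 4)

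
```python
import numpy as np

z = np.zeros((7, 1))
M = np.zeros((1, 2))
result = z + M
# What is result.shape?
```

(7, 2)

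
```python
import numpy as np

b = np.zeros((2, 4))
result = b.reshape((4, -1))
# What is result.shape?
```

(4, 2)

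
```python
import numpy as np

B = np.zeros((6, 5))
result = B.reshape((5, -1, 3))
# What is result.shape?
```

(5, 2, 3)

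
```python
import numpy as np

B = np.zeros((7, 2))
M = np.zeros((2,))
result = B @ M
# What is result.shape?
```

(7,)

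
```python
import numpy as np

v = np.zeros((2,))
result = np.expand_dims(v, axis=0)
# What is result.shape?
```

(1, 2)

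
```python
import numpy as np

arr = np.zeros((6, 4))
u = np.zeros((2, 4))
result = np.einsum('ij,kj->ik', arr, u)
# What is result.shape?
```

(6, 2)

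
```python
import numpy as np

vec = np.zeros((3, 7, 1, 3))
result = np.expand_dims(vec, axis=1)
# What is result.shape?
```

(3, 1, 7, 1, 3)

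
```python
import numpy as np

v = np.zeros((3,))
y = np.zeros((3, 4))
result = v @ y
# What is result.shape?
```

(4,)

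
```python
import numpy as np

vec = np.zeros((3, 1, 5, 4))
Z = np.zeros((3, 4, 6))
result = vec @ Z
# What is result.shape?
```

(3, 3, 5, 6)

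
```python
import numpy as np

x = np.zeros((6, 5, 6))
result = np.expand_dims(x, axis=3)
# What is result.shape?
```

(6, 5, 6, 1)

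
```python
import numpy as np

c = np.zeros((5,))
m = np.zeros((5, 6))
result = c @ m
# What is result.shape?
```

(6,)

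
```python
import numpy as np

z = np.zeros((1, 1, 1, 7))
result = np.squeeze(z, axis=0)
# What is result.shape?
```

(1, 1, 7)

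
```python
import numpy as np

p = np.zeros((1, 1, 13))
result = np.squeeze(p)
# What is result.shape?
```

(13,)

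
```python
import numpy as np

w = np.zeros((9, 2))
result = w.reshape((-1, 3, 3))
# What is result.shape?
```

(2, 3, 3)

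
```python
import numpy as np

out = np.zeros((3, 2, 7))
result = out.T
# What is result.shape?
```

(7, 2, 3)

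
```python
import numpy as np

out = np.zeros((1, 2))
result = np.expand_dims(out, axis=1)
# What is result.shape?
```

(1, 1, 2)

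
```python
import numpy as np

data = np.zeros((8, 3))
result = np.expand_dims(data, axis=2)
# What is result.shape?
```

(8, 3, 1)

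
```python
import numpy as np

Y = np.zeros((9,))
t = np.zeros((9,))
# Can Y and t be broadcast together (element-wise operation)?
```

Yes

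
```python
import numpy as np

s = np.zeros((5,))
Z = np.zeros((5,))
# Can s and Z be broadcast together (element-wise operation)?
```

Yes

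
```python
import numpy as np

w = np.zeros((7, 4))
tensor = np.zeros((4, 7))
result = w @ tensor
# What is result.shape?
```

(7, 7)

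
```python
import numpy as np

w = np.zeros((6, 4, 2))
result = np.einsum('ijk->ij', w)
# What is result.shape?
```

(6, 4)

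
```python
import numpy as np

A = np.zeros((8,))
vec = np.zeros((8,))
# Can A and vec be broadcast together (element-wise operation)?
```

Yes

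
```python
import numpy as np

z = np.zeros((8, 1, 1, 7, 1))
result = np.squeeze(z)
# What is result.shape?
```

(8, 7)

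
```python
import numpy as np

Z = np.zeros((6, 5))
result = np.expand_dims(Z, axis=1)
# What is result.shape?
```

(6, 1, 5)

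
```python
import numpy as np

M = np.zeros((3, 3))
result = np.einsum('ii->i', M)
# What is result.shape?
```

(3,)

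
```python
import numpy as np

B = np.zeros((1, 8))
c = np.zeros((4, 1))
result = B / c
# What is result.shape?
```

(4, 8)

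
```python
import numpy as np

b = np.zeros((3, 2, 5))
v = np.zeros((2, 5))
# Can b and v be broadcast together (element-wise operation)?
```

Yes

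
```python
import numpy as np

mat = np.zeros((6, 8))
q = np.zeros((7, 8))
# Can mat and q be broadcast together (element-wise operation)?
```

No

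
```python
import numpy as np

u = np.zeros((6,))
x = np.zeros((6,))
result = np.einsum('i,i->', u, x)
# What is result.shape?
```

()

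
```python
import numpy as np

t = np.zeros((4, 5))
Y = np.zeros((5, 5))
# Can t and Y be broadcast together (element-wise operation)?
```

No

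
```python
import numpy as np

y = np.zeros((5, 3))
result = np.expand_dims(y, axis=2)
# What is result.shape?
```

(5, 3, 1)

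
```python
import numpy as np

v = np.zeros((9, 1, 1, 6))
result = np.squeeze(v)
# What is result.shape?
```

(9, 6)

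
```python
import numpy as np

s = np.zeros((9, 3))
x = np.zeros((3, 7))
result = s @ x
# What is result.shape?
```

(9, 7)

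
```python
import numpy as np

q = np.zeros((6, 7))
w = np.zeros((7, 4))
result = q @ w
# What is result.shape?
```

(6, 4)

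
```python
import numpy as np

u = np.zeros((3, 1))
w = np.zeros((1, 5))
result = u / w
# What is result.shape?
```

(3, 5)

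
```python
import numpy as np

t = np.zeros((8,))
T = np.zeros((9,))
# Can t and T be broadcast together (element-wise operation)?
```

No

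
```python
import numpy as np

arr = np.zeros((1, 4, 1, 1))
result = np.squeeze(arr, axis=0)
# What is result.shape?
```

(4, 1, 1)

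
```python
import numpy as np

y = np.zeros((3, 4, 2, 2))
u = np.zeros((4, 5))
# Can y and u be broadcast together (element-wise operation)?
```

No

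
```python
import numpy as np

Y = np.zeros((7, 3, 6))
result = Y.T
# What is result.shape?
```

(6, 3, 7)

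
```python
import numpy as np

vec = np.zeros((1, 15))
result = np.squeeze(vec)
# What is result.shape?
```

(15,)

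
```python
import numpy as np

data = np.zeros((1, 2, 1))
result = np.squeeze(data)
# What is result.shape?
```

(2,)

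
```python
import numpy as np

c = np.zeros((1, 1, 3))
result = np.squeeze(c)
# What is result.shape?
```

(3,)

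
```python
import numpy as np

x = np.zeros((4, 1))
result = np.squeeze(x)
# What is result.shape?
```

(4,)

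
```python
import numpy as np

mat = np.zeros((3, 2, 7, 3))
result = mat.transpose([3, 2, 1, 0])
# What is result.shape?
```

(3, 7, 2, 3)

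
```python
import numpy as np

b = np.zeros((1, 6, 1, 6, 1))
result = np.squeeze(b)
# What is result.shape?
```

(6, 6)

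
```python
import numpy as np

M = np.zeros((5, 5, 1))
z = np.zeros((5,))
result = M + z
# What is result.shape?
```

(5, 5, 5)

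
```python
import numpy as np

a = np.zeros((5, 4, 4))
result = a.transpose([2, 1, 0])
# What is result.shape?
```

(4, 4, 5)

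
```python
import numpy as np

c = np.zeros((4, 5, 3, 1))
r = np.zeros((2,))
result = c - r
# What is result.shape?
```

(4, 5, 3, 2)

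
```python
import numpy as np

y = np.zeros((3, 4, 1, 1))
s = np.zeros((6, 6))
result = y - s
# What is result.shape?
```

(3, 4, 6, 6)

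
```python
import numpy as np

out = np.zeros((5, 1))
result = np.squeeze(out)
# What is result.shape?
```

(5,)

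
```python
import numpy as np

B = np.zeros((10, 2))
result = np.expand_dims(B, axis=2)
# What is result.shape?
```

(10, 2, 1)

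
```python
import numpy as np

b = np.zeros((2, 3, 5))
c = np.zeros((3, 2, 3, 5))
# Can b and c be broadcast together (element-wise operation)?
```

Yes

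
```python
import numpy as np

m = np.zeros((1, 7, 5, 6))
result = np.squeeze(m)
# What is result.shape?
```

(7, 5, 6)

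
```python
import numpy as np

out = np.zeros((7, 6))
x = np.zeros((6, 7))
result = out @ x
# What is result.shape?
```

(7, 7)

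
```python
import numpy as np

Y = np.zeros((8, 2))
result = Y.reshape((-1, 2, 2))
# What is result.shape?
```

(4, 2, 2)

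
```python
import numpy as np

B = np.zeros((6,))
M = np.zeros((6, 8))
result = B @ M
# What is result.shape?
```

(8,)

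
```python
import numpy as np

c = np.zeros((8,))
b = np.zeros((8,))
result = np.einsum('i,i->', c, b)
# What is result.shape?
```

()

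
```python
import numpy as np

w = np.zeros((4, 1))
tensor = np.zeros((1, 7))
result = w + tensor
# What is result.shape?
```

(4, 7)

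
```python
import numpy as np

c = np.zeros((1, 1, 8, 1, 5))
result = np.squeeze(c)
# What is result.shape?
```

(8, 5)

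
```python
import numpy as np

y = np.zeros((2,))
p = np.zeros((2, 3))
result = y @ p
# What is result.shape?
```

(3,)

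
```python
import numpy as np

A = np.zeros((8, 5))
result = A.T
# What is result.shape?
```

(5, 8)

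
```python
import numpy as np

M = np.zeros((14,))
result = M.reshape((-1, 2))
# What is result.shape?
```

(7, 2)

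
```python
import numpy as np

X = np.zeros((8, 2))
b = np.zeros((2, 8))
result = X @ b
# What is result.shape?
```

(8, 8)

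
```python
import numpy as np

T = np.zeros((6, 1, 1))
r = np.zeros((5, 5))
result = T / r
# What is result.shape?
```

(6, 5, 5)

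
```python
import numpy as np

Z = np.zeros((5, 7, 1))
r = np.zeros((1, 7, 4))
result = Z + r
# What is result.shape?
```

(5, 7, 4)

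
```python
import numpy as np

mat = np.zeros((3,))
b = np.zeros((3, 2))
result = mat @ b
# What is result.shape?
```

(2,)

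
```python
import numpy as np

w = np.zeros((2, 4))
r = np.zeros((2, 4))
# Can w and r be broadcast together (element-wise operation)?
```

Yes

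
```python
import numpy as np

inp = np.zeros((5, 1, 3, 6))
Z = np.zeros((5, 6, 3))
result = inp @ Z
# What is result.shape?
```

(5, 5, 3, 3)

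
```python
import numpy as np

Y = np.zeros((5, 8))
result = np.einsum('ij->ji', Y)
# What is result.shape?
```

(8, 5)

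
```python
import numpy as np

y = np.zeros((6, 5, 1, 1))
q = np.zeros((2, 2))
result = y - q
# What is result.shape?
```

(6, 5, 2, 2)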